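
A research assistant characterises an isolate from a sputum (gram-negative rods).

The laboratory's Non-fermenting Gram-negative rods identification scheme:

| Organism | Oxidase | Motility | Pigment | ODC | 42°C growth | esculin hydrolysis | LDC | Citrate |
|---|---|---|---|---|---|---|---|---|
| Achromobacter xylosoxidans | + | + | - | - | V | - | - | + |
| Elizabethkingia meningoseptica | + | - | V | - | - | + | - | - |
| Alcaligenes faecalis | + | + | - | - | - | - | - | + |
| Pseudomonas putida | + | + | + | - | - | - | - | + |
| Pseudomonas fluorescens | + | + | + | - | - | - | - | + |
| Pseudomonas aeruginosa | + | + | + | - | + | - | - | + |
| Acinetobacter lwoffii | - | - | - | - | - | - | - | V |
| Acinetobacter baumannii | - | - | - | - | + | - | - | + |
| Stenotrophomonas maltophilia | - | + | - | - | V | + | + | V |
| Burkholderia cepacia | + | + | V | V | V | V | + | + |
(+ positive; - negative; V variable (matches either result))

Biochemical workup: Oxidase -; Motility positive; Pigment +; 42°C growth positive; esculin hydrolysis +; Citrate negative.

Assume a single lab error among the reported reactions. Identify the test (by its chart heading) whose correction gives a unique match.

As reported, no row in the chart matches all 6 reactions.
Reversing Motility → still no organism matches.
Reversing Citrate → still no organism matches.
Reversing Oxidase → still no organism matches.
Reversing esculin hydrolysis → still no organism matches.
Reversing Pigment (to -) → unique match: Stenotrophomonas maltophilia.
Reversing 42°C growth → still no organism matches.

Pigment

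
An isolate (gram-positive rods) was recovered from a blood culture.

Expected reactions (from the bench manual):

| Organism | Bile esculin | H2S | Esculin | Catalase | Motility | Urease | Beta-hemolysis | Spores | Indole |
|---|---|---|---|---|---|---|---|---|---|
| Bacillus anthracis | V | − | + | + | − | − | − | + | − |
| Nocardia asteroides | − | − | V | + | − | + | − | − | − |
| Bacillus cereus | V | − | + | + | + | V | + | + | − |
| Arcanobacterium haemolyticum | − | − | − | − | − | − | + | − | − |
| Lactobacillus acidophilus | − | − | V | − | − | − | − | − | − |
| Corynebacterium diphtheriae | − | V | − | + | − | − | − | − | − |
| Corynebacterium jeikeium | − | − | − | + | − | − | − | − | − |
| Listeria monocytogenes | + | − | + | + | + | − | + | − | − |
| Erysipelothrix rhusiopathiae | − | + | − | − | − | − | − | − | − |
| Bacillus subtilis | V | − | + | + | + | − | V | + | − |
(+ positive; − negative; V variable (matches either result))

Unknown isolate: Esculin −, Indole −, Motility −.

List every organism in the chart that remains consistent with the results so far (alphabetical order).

Arcanobacterium haemolyticum, Corynebacterium diphtheriae, Corynebacterium jeikeium, Erysipelothrix rhusiopathiae, Lactobacillus acidophilus, Nocardia asteroides

Indole −: all 10 remaining candidates are consistent.
Esculin −: excludes Bacillus anthracis, Bacillus cereus, Listeria monocytogenes, Bacillus subtilis — 6 left.
Motility −: all 6 remaining candidates are consistent.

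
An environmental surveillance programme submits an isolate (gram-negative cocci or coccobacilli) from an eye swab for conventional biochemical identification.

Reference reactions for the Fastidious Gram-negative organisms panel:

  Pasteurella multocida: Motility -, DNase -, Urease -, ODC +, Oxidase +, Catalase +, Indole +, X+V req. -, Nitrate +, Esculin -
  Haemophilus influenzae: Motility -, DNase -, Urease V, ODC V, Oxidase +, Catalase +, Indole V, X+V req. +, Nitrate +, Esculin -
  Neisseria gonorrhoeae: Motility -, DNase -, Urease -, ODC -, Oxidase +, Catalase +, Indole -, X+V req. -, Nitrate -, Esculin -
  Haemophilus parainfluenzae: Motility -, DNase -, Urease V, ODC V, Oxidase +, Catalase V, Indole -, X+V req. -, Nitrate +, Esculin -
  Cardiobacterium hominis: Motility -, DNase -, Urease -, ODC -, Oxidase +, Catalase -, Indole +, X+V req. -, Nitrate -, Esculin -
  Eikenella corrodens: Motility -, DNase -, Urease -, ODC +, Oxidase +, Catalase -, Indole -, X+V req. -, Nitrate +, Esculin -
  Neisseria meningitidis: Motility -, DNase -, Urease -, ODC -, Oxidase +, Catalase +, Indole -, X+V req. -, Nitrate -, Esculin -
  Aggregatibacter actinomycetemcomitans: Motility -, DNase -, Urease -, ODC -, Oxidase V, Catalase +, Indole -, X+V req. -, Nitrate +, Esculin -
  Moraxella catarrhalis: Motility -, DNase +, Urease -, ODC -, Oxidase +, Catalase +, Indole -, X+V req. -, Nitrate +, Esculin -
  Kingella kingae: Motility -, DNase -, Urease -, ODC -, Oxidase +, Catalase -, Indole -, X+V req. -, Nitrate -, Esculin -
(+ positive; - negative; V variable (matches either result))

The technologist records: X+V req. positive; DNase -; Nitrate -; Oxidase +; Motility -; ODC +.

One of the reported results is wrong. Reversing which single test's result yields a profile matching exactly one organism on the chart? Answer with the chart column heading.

As reported, no row in the chart matches all 6 reactions.
Reversing ODC → still no organism matches.
Reversing Oxidase → still no organism matches.
Reversing DNase → still no organism matches.
Reversing Motility → still no organism matches.
Reversing Nitrate (to +) → unique match: Haemophilus influenzae.
Reversing X+V req. → still no organism matches.

Nitrate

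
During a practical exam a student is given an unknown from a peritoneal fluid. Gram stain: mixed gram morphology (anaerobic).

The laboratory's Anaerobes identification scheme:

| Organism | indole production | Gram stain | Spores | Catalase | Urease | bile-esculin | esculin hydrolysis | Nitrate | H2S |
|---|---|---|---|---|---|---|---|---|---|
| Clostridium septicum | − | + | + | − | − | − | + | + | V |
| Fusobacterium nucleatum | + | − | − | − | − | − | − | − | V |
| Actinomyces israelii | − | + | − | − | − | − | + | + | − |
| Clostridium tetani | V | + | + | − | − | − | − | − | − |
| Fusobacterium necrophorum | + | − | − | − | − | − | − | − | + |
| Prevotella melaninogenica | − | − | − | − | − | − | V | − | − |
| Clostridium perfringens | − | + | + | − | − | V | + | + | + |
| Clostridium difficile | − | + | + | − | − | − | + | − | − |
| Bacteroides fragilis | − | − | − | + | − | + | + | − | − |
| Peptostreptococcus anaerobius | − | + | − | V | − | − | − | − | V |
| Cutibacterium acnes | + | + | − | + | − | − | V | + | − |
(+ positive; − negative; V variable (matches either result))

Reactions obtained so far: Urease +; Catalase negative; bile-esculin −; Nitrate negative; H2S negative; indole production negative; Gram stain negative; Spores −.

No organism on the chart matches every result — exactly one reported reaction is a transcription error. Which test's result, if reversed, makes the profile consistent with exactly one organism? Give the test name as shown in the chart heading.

As reported, no row in the chart matches all 8 reactions.
Reversing H2S → still no organism matches.
Reversing Gram stain → still no organism matches.
Reversing Catalase → still no organism matches.
Reversing Urease (to −) → unique match: Prevotella melaninogenica.
Reversing Spores → still no organism matches.
Reversing Nitrate → still no organism matches.
Reversing bile-esculin → still no organism matches.
Reversing indole production → still no organism matches.

Urease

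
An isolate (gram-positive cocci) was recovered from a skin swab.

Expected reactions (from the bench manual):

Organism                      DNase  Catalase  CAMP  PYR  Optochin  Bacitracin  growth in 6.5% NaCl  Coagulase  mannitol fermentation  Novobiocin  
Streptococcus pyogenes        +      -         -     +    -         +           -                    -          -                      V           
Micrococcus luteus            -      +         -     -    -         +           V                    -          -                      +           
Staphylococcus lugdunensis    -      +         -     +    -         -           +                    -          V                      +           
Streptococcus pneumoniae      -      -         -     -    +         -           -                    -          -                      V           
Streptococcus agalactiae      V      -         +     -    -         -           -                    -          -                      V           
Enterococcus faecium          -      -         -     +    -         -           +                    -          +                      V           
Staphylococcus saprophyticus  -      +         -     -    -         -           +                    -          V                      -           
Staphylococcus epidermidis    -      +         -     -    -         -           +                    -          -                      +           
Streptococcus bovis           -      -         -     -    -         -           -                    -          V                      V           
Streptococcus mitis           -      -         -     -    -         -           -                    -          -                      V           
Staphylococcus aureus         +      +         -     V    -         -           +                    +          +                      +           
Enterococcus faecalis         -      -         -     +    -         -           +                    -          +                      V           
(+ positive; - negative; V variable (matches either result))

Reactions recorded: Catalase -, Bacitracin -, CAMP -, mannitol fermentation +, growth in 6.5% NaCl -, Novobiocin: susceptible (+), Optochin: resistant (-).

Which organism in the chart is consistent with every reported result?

Streptococcus bovis

CAMP -: excludes Streptococcus agalactiae — 11 left.
growth in 6.5% NaCl -: excludes 6 organisms — 5 left.
Bacitracin -: excludes Streptococcus pyogenes, Micrococcus luteus — 3 left.
Novobiocin +: all 3 remaining candidates are consistent.
mannitol fermentation +: excludes Streptococcus pneumoniae, Streptococcus mitis — 1 left.
Catalase -: the one remaining candidate is consistent.
Optochin -: the one remaining candidate is consistent.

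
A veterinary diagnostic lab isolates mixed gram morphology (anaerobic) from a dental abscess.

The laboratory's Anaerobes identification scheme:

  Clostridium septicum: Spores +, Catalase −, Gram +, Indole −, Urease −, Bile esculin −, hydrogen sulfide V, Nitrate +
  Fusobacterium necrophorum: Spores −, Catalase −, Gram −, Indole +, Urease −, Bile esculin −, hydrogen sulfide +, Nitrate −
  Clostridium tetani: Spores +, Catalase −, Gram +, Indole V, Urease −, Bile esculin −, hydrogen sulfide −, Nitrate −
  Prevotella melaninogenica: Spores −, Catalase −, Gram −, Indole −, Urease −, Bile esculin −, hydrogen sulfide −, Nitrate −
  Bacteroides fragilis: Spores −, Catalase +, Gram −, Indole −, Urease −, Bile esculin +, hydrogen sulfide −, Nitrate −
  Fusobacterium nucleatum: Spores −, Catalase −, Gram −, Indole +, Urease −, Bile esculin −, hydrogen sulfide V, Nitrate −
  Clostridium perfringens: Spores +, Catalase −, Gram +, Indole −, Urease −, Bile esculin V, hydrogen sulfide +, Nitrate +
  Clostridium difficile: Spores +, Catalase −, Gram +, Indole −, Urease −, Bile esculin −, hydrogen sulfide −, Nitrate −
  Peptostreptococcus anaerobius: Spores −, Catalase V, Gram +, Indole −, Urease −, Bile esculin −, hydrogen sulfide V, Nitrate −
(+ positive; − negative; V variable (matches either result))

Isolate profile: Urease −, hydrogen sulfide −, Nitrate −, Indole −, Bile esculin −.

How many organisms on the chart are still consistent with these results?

4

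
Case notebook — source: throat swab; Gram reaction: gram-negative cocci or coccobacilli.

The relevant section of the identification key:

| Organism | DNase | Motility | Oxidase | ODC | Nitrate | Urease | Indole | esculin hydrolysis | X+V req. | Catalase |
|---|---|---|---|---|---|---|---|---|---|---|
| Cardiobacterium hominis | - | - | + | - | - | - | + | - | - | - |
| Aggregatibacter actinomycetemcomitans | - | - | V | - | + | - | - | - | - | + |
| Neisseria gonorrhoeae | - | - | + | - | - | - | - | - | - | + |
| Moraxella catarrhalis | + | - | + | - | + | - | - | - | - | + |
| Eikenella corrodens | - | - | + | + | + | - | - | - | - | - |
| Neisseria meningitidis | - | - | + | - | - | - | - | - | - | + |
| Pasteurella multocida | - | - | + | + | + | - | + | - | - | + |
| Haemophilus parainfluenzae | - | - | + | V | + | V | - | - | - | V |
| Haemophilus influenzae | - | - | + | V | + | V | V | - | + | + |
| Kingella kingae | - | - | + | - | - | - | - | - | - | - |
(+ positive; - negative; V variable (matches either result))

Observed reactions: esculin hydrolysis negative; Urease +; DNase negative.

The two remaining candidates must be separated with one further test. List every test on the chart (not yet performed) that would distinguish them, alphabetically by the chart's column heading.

X+V req.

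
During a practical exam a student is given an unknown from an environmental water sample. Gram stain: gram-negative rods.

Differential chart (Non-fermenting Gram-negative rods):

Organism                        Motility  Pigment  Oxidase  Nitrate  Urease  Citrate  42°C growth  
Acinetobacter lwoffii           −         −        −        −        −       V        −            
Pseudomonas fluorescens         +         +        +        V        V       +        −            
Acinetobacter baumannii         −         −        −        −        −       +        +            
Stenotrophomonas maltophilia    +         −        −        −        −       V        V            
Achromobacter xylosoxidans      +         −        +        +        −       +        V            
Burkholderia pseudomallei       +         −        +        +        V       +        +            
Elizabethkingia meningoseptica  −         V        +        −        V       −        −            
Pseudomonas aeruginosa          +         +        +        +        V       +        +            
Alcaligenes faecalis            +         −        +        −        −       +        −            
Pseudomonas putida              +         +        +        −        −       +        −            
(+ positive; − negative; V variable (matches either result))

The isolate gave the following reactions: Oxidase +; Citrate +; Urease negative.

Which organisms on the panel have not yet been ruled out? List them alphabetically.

Achromobacter xylosoxidans, Alcaligenes faecalis, Burkholderia pseudomallei, Pseudomonas aeruginosa, Pseudomonas fluorescens, Pseudomonas putida

Urease −: all 10 remaining candidates are consistent.
Citrate +: excludes Elizabethkingia meningoseptica — 9 left.
Oxidase +: excludes Acinetobacter lwoffii, Acinetobacter baumannii, Stenotrophomonas maltophilia — 6 left.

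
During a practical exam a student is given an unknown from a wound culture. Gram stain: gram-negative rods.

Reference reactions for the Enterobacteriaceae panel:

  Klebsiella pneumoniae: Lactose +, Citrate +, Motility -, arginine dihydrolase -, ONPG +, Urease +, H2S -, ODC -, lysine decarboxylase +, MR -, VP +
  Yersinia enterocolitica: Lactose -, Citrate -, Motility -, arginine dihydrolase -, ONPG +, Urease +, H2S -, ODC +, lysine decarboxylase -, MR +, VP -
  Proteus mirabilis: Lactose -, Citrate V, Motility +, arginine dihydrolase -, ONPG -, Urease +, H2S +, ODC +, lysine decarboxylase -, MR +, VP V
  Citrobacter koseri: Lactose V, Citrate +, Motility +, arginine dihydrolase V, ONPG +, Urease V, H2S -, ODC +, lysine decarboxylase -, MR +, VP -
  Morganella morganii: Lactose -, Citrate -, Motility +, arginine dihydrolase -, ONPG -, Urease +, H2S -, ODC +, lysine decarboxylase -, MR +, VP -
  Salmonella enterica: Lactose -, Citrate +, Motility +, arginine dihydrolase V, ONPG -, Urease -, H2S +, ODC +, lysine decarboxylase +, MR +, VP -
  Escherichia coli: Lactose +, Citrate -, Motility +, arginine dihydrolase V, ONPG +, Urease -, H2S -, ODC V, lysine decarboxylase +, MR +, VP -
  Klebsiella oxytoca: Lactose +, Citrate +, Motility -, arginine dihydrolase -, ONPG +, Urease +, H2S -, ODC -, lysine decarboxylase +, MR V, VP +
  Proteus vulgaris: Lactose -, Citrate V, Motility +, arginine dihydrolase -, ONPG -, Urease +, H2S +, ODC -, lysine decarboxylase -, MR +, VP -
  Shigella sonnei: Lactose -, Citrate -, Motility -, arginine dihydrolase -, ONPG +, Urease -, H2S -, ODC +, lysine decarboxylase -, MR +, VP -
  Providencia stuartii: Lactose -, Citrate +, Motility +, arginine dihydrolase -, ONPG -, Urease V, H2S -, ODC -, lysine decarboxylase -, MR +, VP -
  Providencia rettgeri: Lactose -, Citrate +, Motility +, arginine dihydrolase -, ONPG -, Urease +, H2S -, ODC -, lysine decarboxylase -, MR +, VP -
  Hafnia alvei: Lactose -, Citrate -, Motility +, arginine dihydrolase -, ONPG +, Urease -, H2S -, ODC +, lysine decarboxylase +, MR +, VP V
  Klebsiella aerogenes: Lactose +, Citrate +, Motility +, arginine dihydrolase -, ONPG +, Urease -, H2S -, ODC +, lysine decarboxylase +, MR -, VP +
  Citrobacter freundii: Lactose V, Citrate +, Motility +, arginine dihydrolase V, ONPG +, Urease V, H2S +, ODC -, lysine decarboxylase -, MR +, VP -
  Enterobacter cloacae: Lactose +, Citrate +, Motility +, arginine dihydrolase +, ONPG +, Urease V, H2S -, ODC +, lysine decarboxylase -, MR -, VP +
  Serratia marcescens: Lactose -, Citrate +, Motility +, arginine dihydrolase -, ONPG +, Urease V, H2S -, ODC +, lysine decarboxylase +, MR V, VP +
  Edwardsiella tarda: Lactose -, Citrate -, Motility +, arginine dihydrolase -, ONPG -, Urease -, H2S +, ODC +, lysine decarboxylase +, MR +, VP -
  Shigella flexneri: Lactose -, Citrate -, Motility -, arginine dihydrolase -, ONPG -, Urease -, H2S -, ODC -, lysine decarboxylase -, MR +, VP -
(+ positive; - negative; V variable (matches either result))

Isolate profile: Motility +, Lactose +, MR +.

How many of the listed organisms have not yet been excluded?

3

Lactose +: excludes 12 organisms — 7 left.
Motility +: excludes Klebsiella pneumoniae, Klebsiella oxytoca — 5 left.
MR +: excludes Klebsiella aerogenes, Enterobacter cloacae — 3 left.
Still consistent: Citrobacter freundii, Citrobacter koseri, Escherichia coli.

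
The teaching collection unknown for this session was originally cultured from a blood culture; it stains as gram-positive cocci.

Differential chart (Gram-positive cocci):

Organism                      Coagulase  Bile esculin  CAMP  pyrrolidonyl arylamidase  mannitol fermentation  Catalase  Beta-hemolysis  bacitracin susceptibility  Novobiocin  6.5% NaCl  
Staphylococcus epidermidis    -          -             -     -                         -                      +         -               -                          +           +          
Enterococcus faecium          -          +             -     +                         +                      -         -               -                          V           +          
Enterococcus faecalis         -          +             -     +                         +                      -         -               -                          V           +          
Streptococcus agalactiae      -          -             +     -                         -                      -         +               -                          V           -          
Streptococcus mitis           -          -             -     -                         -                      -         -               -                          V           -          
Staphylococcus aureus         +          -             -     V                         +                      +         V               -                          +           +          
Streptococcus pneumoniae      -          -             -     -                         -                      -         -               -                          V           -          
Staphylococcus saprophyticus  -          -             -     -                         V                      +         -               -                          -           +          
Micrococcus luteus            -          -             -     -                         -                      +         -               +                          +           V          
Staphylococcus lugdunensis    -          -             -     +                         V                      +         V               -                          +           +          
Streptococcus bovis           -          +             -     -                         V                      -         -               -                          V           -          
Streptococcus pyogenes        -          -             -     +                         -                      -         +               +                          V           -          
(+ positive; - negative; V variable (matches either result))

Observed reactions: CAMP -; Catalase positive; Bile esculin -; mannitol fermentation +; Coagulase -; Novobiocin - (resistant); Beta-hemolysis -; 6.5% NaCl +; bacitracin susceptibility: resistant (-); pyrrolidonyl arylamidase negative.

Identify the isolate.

Staphylococcus saprophyticus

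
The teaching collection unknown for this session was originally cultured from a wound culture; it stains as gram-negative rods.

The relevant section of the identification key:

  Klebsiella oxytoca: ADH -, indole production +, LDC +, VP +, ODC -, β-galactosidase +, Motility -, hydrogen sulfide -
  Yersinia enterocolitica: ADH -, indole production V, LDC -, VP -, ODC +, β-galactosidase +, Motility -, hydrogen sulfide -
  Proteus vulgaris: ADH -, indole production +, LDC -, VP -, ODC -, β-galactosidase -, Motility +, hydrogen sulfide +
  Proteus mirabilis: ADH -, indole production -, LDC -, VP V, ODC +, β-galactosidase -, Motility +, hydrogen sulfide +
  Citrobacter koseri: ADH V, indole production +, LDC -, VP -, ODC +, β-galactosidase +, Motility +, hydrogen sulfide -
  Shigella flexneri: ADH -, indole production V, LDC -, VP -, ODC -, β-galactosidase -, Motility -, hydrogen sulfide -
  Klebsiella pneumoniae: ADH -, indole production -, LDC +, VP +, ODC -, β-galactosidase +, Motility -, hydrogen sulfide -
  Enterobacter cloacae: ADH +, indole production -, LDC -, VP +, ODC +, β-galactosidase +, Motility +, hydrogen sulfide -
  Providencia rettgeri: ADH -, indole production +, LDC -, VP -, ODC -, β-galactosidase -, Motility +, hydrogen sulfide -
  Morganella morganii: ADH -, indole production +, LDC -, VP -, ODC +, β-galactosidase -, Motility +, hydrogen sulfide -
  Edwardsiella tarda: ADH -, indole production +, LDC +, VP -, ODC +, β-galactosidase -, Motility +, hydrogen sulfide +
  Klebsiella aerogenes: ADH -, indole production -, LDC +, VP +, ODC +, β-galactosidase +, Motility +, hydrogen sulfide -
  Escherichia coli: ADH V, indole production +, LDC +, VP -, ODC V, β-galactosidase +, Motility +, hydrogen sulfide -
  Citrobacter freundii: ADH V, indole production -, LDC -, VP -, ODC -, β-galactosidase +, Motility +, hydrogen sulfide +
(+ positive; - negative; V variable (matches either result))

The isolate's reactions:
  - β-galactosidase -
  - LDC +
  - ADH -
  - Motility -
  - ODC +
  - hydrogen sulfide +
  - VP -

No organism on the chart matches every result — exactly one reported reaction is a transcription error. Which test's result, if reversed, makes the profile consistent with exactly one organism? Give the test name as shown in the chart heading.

As reported, no row in the chart matches all 7 reactions.
Reversing hydrogen sulfide → still no organism matches.
Reversing ODC → still no organism matches.
Reversing LDC → still no organism matches.
Reversing VP → still no organism matches.
Reversing ADH → still no organism matches.
Reversing β-galactosidase → still no organism matches.
Reversing Motility (to +) → unique match: Edwardsiella tarda.

Motility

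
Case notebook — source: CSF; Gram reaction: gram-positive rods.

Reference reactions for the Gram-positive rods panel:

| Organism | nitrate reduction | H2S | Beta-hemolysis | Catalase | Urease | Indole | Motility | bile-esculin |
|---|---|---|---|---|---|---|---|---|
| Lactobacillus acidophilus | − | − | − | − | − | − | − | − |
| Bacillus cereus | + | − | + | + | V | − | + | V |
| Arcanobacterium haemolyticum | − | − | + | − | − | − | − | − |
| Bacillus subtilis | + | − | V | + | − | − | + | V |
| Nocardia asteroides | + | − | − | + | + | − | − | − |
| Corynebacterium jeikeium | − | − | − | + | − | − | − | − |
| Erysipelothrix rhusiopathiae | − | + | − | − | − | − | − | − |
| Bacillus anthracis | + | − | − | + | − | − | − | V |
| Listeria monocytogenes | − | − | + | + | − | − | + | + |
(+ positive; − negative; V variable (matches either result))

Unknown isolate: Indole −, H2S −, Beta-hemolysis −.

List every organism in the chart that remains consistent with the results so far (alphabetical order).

Bacillus anthracis, Bacillus subtilis, Corynebacterium jeikeium, Lactobacillus acidophilus, Nocardia asteroides

H2S −: excludes Erysipelothrix rhusiopathiae — 8 left.
Beta-hemolysis −: excludes Bacillus cereus, Arcanobacterium haemolyticum, Listeria monocytogenes — 5 left.
Indole −: all 5 remaining candidates are consistent.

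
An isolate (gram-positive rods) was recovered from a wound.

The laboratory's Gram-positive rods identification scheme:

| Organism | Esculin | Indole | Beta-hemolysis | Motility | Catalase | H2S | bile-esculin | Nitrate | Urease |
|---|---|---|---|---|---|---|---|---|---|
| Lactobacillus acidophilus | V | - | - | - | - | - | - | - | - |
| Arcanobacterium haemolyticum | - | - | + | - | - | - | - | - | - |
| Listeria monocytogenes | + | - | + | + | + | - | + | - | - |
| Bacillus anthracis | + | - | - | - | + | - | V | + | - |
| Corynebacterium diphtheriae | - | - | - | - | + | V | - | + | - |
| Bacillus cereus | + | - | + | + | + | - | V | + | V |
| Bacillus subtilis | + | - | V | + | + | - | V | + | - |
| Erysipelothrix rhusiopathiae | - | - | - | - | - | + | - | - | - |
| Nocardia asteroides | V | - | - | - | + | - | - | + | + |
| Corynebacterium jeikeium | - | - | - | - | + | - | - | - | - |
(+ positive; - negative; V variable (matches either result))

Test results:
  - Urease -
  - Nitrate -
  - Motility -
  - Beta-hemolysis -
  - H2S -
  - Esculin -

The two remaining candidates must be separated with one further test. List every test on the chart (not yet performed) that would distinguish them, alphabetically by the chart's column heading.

Catalase

Urease -: excludes Nocardia asteroides — 9 left.
Motility -: excludes Listeria monocytogenes, Bacillus cereus, Bacillus subtilis — 6 left.
H2S -: excludes Erysipelothrix rhusiopathiae — 5 left.
Nitrate -: excludes Bacillus anthracis, Corynebacterium diphtheriae — 3 left.
Esculin -: all 3 remaining candidates are consistent.
Beta-hemolysis -: excludes Arcanobacterium haemolyticum — 2 left.
Two candidates remain: Corynebacterium jeikeium and Lactobacillus acidophilus.
  Indole: - vs - — same for both, does not separate.
  Catalase: Corynebacterium jeikeium +, Lactobacillus acidophilus - — discriminates.
  bile-esculin: - vs - — same for both, does not separate.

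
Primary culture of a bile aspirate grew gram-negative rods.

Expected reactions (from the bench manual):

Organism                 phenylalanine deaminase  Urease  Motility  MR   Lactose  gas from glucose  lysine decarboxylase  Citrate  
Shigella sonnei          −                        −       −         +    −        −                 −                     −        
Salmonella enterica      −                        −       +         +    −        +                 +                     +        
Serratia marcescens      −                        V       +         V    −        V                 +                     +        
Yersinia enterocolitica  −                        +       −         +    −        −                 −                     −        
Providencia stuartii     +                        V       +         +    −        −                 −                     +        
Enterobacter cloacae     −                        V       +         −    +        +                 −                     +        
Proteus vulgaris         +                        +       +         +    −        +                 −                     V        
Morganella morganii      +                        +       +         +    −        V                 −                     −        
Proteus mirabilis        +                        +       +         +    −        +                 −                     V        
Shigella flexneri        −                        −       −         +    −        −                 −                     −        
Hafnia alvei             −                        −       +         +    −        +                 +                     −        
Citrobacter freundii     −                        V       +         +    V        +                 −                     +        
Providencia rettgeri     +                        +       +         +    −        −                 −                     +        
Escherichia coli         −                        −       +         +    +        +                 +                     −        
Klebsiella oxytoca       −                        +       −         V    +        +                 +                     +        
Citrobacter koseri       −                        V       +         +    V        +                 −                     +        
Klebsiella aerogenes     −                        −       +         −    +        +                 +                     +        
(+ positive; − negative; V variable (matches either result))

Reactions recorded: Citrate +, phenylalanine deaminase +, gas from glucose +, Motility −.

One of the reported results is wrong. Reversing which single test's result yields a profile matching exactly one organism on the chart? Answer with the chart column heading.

phenylalanine deaminase

As reported, no row in the chart matches all 4 reactions.
Reversing Motility → 2 organisms match (not unique).
Reversing Citrate → still no organism matches.
Reversing phenylalanine deaminase (to −) → unique match: Klebsiella oxytoca.
Reversing gas from glucose → still no organism matches.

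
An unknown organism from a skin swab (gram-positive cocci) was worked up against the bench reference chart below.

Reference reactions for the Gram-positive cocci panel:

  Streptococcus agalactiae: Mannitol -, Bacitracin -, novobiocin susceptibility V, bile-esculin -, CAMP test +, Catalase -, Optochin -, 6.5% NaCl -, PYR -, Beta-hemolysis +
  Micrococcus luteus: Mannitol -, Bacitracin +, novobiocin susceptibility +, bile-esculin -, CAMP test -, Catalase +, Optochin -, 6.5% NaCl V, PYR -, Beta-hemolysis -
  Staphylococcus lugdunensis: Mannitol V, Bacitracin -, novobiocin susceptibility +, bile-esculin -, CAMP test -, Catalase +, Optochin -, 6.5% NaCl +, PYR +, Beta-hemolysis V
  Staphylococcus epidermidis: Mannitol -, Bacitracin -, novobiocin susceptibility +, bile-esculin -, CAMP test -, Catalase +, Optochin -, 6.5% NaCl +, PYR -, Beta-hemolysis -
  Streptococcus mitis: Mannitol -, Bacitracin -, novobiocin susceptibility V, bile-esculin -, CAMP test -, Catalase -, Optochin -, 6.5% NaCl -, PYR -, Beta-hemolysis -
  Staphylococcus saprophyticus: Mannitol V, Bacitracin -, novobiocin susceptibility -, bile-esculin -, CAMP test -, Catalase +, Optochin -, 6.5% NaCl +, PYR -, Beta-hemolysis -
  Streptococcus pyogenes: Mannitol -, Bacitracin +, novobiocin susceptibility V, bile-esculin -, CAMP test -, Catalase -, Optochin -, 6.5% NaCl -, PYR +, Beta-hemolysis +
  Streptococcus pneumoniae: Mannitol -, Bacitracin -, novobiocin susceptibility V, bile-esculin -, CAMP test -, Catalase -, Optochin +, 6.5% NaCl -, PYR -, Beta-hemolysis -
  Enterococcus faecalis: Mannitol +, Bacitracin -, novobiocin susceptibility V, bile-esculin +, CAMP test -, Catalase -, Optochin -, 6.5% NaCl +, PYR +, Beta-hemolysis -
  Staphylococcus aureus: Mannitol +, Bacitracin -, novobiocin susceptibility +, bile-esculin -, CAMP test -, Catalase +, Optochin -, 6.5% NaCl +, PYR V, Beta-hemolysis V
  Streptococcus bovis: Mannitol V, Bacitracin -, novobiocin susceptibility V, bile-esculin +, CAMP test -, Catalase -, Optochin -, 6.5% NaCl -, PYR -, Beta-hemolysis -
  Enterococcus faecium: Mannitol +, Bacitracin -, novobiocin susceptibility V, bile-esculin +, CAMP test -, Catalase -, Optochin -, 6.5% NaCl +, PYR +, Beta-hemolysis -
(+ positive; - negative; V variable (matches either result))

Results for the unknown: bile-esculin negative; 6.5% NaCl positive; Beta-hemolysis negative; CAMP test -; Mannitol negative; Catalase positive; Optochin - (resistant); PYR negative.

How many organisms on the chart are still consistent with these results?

Mannitol -: excludes Enterococcus faecalis, Staphylococcus aureus, Enterococcus faecium — 9 left.
bile-esculin -: excludes Streptococcus bovis — 8 left.
Optochin -: excludes Streptococcus pneumoniae — 7 left.
Beta-hemolysis -: excludes Streptococcus agalactiae, Streptococcus pyogenes — 5 left.
6.5% NaCl +: excludes Streptococcus mitis — 4 left.
Catalase +: all 4 remaining candidates are consistent.
CAMP test -: all 4 remaining candidates are consistent.
PYR -: excludes Staphylococcus lugdunensis — 3 left.
Still consistent: Micrococcus luteus, Staphylococcus epidermidis, Staphylococcus saprophyticus.

3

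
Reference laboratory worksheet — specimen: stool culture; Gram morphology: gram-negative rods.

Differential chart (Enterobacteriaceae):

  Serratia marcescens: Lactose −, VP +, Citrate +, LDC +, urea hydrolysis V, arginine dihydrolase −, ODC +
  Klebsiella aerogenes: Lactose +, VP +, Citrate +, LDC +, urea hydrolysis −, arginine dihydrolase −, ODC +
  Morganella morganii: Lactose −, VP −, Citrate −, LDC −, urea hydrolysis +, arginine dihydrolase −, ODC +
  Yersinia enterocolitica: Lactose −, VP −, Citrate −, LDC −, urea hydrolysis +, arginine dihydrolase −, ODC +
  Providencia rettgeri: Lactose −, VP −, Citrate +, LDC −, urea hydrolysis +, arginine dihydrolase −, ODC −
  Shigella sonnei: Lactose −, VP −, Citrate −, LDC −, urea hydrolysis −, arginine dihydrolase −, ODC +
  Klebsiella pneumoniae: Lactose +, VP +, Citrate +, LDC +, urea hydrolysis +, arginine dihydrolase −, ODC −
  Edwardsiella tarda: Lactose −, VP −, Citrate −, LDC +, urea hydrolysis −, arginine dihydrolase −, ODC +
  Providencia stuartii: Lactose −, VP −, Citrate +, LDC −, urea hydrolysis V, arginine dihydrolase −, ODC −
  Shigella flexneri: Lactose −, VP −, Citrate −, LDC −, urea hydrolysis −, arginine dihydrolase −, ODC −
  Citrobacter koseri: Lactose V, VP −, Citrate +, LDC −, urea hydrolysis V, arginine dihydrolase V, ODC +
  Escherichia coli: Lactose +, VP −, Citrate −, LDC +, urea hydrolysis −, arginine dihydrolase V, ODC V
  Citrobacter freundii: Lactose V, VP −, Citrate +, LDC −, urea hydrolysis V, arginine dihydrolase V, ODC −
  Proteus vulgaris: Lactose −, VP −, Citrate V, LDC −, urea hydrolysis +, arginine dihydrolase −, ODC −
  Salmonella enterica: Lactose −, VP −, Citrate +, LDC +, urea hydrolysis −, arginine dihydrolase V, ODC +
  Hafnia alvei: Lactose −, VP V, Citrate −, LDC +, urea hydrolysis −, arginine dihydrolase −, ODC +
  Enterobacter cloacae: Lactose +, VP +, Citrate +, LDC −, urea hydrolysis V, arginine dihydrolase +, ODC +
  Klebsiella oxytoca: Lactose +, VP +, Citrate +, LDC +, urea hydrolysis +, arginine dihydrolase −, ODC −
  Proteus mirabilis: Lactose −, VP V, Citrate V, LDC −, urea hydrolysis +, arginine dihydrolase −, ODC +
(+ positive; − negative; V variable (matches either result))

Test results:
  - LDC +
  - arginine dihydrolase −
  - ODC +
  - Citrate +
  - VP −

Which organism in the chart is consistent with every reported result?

ODC +: excludes 7 organisms — 12 left.
Citrate +: excludes 6 organisms — 6 left.
VP −: excludes Serratia marcescens, Klebsiella aerogenes, Enterobacter cloacae — 3 left.
arginine dihydrolase −: all 3 remaining candidates are consistent.
LDC +: excludes Citrobacter koseri, Proteus mirabilis — 1 left.

Salmonella enterica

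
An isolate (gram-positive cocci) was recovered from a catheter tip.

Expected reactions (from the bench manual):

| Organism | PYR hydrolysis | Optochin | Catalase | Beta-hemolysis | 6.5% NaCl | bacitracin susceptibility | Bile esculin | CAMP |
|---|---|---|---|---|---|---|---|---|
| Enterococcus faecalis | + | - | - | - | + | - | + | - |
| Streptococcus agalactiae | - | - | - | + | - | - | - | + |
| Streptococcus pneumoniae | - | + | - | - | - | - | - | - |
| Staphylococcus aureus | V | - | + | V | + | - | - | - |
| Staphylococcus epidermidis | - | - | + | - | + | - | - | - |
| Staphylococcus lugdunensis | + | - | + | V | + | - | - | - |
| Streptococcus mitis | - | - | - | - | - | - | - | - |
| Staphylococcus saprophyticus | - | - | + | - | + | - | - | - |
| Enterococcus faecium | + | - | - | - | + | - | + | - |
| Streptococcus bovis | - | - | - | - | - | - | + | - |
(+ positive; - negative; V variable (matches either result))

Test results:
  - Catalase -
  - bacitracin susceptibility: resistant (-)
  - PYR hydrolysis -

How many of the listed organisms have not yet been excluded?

PYR hydrolysis -: excludes Enterococcus faecalis, Staphylococcus lugdunensis, Enterococcus faecium — 7 left.
bacitracin susceptibility -: all 7 remaining candidates are consistent.
Catalase -: excludes Staphylococcus aureus, Staphylococcus epidermidis, Staphylococcus saprophyticus — 4 left.
Still consistent: Streptococcus agalactiae, Streptococcus bovis, Streptococcus mitis, Streptococcus pneumoniae.

4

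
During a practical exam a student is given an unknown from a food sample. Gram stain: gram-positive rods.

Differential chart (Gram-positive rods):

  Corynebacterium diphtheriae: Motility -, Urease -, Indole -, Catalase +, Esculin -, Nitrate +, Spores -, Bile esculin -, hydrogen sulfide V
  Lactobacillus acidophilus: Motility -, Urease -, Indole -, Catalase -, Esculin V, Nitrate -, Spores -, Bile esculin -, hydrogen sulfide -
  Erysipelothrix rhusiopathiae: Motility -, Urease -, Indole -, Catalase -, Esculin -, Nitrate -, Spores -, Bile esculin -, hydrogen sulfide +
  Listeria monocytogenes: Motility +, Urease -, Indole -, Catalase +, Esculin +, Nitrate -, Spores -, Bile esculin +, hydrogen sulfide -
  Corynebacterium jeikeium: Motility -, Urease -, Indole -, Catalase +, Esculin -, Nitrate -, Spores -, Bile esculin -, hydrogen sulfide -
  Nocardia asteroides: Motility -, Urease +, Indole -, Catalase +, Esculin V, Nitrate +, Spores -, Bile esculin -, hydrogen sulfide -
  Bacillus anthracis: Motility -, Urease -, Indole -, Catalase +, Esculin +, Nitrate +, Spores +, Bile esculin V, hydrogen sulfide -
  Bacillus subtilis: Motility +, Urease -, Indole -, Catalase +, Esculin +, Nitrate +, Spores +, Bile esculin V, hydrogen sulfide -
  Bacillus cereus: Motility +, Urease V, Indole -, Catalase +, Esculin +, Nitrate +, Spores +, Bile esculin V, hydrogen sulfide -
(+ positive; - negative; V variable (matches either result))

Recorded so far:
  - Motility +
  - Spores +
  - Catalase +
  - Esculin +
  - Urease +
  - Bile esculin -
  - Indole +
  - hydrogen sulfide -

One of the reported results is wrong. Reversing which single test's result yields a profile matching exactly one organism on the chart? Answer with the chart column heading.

Indole

As reported, no row in the chart matches all 8 reactions.
Reversing Indole (to -) → unique match: Bacillus cereus.
Reversing Urease → still no organism matches.
Reversing Motility → still no organism matches.
Reversing Esculin → still no organism matches.
Reversing Spores → still no organism matches.
Reversing Bile esculin → still no organism matches.
Reversing hydrogen sulfide → still no organism matches.
Reversing Catalase → still no organism matches.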